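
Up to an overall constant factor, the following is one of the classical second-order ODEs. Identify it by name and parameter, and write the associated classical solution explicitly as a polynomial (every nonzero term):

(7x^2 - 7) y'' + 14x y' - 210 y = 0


All three coefficients share the factor -7; dividing through by -7 gives  (1 - x^2) y'' - 2x y' + 30 y = 0.
This matches the Legendre equation (1 - x^2) y'' - 2x y' + n(n+1) y = 0 (note the -2x y' term) with n(n+1) = 30, so n = 5; the polynomial solution is P_5(x).
With y = sum_k a_k x^k, matching x^k gives (k+2)(k+1) a_{k+2} = [k(k+1) - n(n+1)] a_k = (k - 5)(k + 6) a_k. The right side vanishes at k = 5, so the series with the parity of 5 terminates at degree 5.
Standard normalization (P_n(1) = 1): leading coefficient (2n)!/(2^n (n!)^2) = 3628800/(32*14400) = 63/8, so a_5 = 63/8. Work downward with a_k = (k+1)(k+2) a_{k+2} / ((k - 5)(k + 6)):
  a_3 = (4)(5)(63/8) / ((3 - 5)(3 + 6)) = (315/2)/(-18) = -35/4
  a_1 = (2)(3)(-35/4) / ((1 - 5)(1 + 6)) = (-105/2)/(-28) = 15/8
Hence P_5(x) = 63 x^5/8 - 35 x^3/4 + 15 x/8.

P_5(x); series = 63 x^5/8 - 35 x^3/4 + 15 x/8


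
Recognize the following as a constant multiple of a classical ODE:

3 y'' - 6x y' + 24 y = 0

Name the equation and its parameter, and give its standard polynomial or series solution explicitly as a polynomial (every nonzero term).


All three coefficients share the factor 3; dividing through by 3 gives  y'' - 2x y' + 8 y = 0.
This matches the Hermite equation y'' - 2x y' + 2n y = 0 with 2n = 8, so n = 4; the polynomial solution is H_4(x).
With y = sum_k a_k x^k, matching x^k gives (k+2)(k+1) a_{k+2} = 2(k - n) a_k = 2(k - 4) a_k. The right side vanishes at k = 4, so the series with the parity of 4 terminates at degree 4.
Standard normalization: leading coefficient of H_n is 2^n, so a_4 = 2^4 = 16. Work downward with a_k = (k+1)(k+2) a_{k+2} / (2(k - n)):
  a_2 = (3)(4)(16) / (2(2 - 4)) = 192/(-4) = -48
  a_0 = (1)(2)(-48) / (2(0 - 4)) = -96/(-8) = 12
Hence H_4(x) = 16 x^4 - 48 x^2 + 12.

H_4(x); series = 16 x^4 - 48 x^2 + 12


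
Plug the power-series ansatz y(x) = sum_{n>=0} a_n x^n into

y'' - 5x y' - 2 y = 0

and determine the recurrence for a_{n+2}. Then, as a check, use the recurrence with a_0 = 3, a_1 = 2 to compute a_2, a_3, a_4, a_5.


Substitute y = sum_n a_n x^n.
y''(x) has coefficient (n+2)(n+1) a_{n+2} at x^n;
-5 x y'(x) has coefficient -5 n a_n at x^n (shift);
-2 y(x) has coefficient -2 a_n at x^n.
Matching x^n: (n+2)(n+1) a_{n+2} + (-5n - 2) a_n = 0.
Thus a_{n+2} = (5n + 2) / ((n+1)(n+2)) * a_n.

Check with a_0 = 3, a_1 = 2 (apply the recurrence for n = 0, 1, 2, 3): a_0 = 3, a_1 = 2, a_2 = 3, a_3 = 7/3, a_4 = 3, a_5 = 119/60.

a_(n+2) = (5n + 2) / ((n+1)(n+2)) * a_n; check: a_0 = 3, a_1 = 2, a_2 = 3, a_3 = 7/3, a_4 = 3, a_5 = 119/60


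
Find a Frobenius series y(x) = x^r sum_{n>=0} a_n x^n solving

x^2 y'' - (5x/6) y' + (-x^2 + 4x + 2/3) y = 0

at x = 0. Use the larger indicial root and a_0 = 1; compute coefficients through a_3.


Write in Frobenius form y'' + (p(x)/x) y' + (q(x)/x^2) y = 0:
  p(x) = -5/6,  q(x) = -x^2 + 4x + 2/3.
Indicial equation: r(r-1) + (-5/6) r + (2/3) = 0 -> roots r_1 = 4/3, r_2 = 1/2.
Take r = r_1 = 4/3. Let y(x) = x^r sum_{n>=0} a_n x^n with a_0 = 1.
Substitute y = x^r sum a_n x^n and match x^{r+n}. The recurrence is
  D(n) a_n + 4 a_{n-1} - 1 a_{n-2} = 0,  where D(n) = (r+n)(r+n-1) + (-5/6)(r+n) + (2/3).
  a_n = [-4 a_{n-1} + 1 a_{n-2}] / D(n).
Since the indicial polynomial factors as (r - r_1)(r - r_2), D(n) = (r_1 + n - r_1)(r_1 + n - r_2) = n(n + 5/6).
Evaluating step by step (a_0 = 1):
  n = 1: D(1) = 1(1 + 5/6) = 11/6; numerator = -4(1) = -4; a_1 = (-4)/(11/6) = -24/11
  n = 2: D(2) = 2(2 + 5/6) = 17/3; numerator = -4(-24/11) + 1(1) = 107/11; a_2 = (107/11)/(17/3) = 321/187
  n = 3: D(3) = 3(3 + 5/6) = 23/2; numerator = -4(321/187) + 1(-24/11) = -1692/187; a_3 = (-1692/187)/(23/2) = -3384/4301

r = 4/3; a_0 = 1; a_1 = -24/11; a_2 = 321/187; a_3 = -3384/4301


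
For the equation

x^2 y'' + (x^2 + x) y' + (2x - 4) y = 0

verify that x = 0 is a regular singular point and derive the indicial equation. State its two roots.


Divide by x^2 to reach normal form y'' + P_1(x) y' + P_2(x) y = 0 with P_1(x) = 1 + 1/x and P_2(x) = 2/x - 4/x^2.
x = 0 is a singular point because the y'-coefficient 1 + 1/x has a pole at x = 0 and the y-coefficient 2/x - 4/x^2 has a pole at x = 0.
It is a regular singular point because x P_1(x) = p(x) = x + 1 and x^2 P_2(x) = q(x) = 2x - 4 are polynomials, hence analytic at x = 0.
p(0) = 1,  q(0) = -4.
Indicial equation: r(r-1) + p(0) r + q(0) = 0, i.e. r^2 + (p(0) - 1) r + q(0) = 0, i.e. r^2 - 4 = 0.
Discriminant: (0)^2 - 4(-4) = 16, so r = (0 ± 4)/2.
Solving: r_1 = 2, r_2 = -2.

indicial: r^2 - 4 = 0; roots r_1 = 2, r_2 = -2


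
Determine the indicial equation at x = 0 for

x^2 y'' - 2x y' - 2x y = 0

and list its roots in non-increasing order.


Divide by x^2 to reach normal form y'' + P_1(x) y' + P_2(x) y = 0 with P_1(x) = -2/x and P_2(x) = -2/x.
x = 0 is a singular point because the y'-coefficient -2/x has a pole at x = 0 and the y-coefficient -2/x has a pole at x = 0.
It is a regular singular point because x P_1(x) = p(x) = -2 and x^2 P_2(x) = q(x) = -2x are polynomials, hence analytic at x = 0.
p(0) = -2,  q(0) = 0.
Indicial equation: r(r-1) + p(0) r + q(0) = 0, i.e. r^2 + (p(0) - 1) r + q(0) = 0, i.e. r^2 - 3 r = 0.
Discriminant: (-3)^2 - 4(0) = 9, so r = (3 ± 3)/2.
Solving: r_1 = 3, r_2 = 0.

indicial: r^2 - 3 r = 0; roots r_1 = 3, r_2 = 0


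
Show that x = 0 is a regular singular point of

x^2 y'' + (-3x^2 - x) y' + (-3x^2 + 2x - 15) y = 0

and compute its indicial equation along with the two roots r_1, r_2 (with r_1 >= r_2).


Divide by x^2 to reach normal form y'' + P_1(x) y' + P_2(x) y = 0 with P_1(x) = -3 - 1/x and P_2(x) = -3 + 2/x - 15/x^2.
x = 0 is a singular point because the y'-coefficient -3 - 1/x has a pole at x = 0 and the y-coefficient -3 + 2/x - 15/x^2 has a pole at x = 0.
It is a regular singular point because x P_1(x) = p(x) = -3x - 1 and x^2 P_2(x) = q(x) = -3x^2 + 2x - 15 are polynomials, hence analytic at x = 0.
p(0) = -1,  q(0) = -15.
Indicial equation: r(r-1) + p(0) r + q(0) = 0, i.e. r^2 + (p(0) - 1) r + q(0) = 0, i.e. r^2 - 2 r - 15 = 0.
Discriminant: (-2)^2 - 4(-15) = 64, so r = (2 ± 8)/2.
Solving: r_1 = 5, r_2 = -3.

indicial: r^2 - 2 r - 15 = 0; roots r_1 = 5, r_2 = -3


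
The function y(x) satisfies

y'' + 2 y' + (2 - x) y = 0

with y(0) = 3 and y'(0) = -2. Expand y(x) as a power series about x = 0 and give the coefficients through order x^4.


Ansatz: y(x) = sum_{n>=0} a_n x^n, so y'(x) = sum_{n>=1} n a_n x^(n-1) and y''(x) = sum_{n>=2} n(n-1) a_n x^(n-2).
Substitute into P(x) y'' + Q(x) y' + R(x) y = 0 with P(x) = 1, Q(x) = 2, R(x) = 2 - x, and match powers of x.
Initial conditions: a_0 = 3, a_1 = -2.
Setting the coefficient of each power of x to zero and solving order by order (substituting the coefficients already found):
  x^0: 2 a_2 + 2 a_1 + 2 a_0 = 0  ->  2 a_2 = -2 a_1 - 2 a_0 = -2  ->  a_2 = -1
  x^1: 6 a_3 + 4 a_2 + 2 a_1 - a_0 = 0  ->  6 a_3 = -4 a_2 - 2 a_1 + a_0 = 11  ->  a_3 = 11/6
  x^2: 12 a_4 + 6 a_3 + 2 a_2 - a_1 = 0  ->  12 a_4 = -6 a_3 - 2 a_2 + a_1 = -11  ->  a_4 = -11/12
Truncated series: y(x) = 3 - 2 x - x^2 + (11/6) x^3 - (11/12) x^4 + O(x^5).

a_0 = 3; a_1 = -2; a_2 = -1; a_3 = 11/6; a_4 = -11/12


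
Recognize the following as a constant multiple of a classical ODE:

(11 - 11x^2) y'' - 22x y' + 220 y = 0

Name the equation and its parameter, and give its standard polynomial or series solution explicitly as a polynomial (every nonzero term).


All three coefficients share the factor 11; dividing through by 11 gives  (1 - x^2) y'' - 2x y' + 20 y = 0.
This matches the Legendre equation (1 - x^2) y'' - 2x y' + n(n+1) y = 0 (note the -2x y' term) with n(n+1) = 20, so n = 4; the polynomial solution is P_4(x).
With y = sum_k a_k x^k, matching x^k gives (k+2)(k+1) a_{k+2} = [k(k+1) - n(n+1)] a_k = (k - 4)(k + 5) a_k. The right side vanishes at k = 4, so the series with the parity of 4 terminates at degree 4.
Standard normalization (P_n(1) = 1): leading coefficient (2n)!/(2^n (n!)^2) = 40320/(16*576) = 35/8, so a_4 = 35/8. Work downward with a_k = (k+1)(k+2) a_{k+2} / ((k - 4)(k + 5)):
  a_2 = (3)(4)(35/8) / ((2 - 4)(2 + 5)) = (105/2)/(-14) = -15/4
  a_0 = (1)(2)(-15/4) / ((0 - 4)(0 + 5)) = (-15/2)/(-20) = 3/8
Hence P_4(x) = 35 x^4/8 - 15 x^2/4 + 3/8.

P_4(x); series = 35 x^4/8 - 15 x^2/4 + 3/8


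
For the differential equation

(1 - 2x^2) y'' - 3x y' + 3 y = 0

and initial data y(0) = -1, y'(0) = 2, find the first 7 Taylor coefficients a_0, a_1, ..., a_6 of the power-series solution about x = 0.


Ansatz: y(x) = sum_{n>=0} a_n x^n, so y'(x) = sum_{n>=1} n a_n x^(n-1) and y''(x) = sum_{n>=2} n(n-1) a_n x^(n-2).
Substitute into P(x) y'' + Q(x) y' + R(x) y = 0 with P(x) = 1 - 2x^2, Q(x) = -3x, R(x) = 3, and match powers of x.
Initial conditions: a_0 = -1, a_1 = 2.
Setting the coefficient of each power of x to zero and solving order by order (substituting the coefficients already found):
  x^0: 2 a_2 + 3 a_0 = 0  ->  2 a_2 = -3 a_0 = 3  ->  a_2 = 3/2
  x^1: 6 a_3 = 0  ->  a_3 = 0
  x^2: 12 a_4 - 7 a_2 = 0  ->  12 a_4 = 7 a_2 = 21/2  ->  a_4 = 7/8
  x^3: 20 a_5 - 18 a_3 = 0  ->  20 a_5 = 18 a_3 = 0  ->  a_5 = 0
  x^4: 30 a_6 - 33 a_4 = 0  ->  30 a_6 = 33 a_4 = 231/8  ->  a_6 = 77/80
Truncated series: y(x) = -1 + 2 x + (3/2) x^2 + (7/8) x^4 + (77/80) x^6 + O(x^7).

a_0 = -1; a_1 = 2; a_2 = 3/2; a_3 = 0; a_4 = 7/8; a_5 = 0; a_6 = 77/80


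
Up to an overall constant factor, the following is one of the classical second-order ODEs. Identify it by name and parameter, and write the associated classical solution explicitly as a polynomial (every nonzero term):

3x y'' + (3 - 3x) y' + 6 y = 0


All three coefficients share the factor 3; dividing through by 3 gives  x y'' + (1 - x) y' + 2 y = 0.
This matches the Laguerre equation x y'' + (1 - x) y' + n y = 0 with n = 2; the polynomial solution is L_2(x).
With y = sum_k a_k x^k, matching x^k gives (k+1)k a_{k+1} + (k+1) a_{k+1} - k a_k + n a_k = 0, i.e. (k+1)^2 a_{k+1} = (k - n) a_k = (k - 2) a_k. The right side vanishes at k = 2, so the series terminates at degree 2.
Standard normalization L_n(0) = 1 gives a_0 = 1. Work upward with a_{k+1} = (k - 2) a_k / (k+1)^2:
  a_1 = (0 - 2)(1) / 1^2 = -2/1 = -2
  a_2 = (1 - 2)(-2) / 2^2 = 2/4 = 1/2
Hence L_2(x) = x^2/2 - 2 x + 1.

L_2(x); series = x^2/2 - 2 x + 1


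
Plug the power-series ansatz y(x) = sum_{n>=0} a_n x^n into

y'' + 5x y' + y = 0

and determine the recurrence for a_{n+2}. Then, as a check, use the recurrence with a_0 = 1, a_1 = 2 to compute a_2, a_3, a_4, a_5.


Substitute y = sum_n a_n x^n.
y''(x) has coefficient (n+2)(n+1) a_{n+2} at x^n;
5 x y'(x) has coefficient 5 n a_n at x^n (shift);
y(x) has coefficient 1 a_n at x^n.
Matching x^n: (n+2)(n+1) a_{n+2} + (5n + 1) a_n = 0.
Thus a_{n+2} = (-5n - 1) / ((n+1)(n+2)) * a_n.

Check with a_0 = 1, a_1 = 2 (apply the recurrence for n = 0, 1, 2, 3): a_0 = 1, a_1 = 2, a_2 = -1/2, a_3 = -2, a_4 = 11/24, a_5 = 8/5.

a_(n+2) = (-5n - 1) / ((n+1)(n+2)) * a_n; check: a_0 = 1, a_1 = 2, a_2 = -1/2, a_3 = -2, a_4 = 11/24, a_5 = 8/5


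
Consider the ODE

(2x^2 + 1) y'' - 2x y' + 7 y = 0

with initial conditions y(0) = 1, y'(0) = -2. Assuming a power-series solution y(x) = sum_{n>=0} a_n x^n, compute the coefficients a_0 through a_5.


Ansatz: y(x) = sum_{n>=0} a_n x^n, so y'(x) = sum_{n>=1} n a_n x^(n-1) and y''(x) = sum_{n>=2} n(n-1) a_n x^(n-2).
Substitute into P(x) y'' + Q(x) y' + R(x) y = 0 with P(x) = 2x^2 + 1, Q(x) = -2x, R(x) = 7, and match powers of x.
Initial conditions: a_0 = 1, a_1 = -2.
Setting the coefficient of each power of x to zero and solving order by order (substituting the coefficients already found):
  x^0: 2 a_2 + 7 a_0 = 0  ->  2 a_2 = -7 a_0 = -7  ->  a_2 = -7/2
  x^1: 6 a_3 + 5 a_1 = 0  ->  6 a_3 = -5 a_1 = 10  ->  a_3 = 5/3
  x^2: 12 a_4 + 7 a_2 = 0  ->  12 a_4 = -7 a_2 = 49/2  ->  a_4 = 49/24
  x^3: 20 a_5 + 13 a_3 = 0  ->  20 a_5 = -13 a_3 = -65/3  ->  a_5 = -13/12
Truncated series: y(x) = 1 - 2 x - (7/2) x^2 + (5/3) x^3 + (49/24) x^4 - (13/12) x^5 + O(x^6).

a_0 = 1; a_1 = -2; a_2 = -7/2; a_3 = 5/3; a_4 = 49/24; a_5 = -13/12


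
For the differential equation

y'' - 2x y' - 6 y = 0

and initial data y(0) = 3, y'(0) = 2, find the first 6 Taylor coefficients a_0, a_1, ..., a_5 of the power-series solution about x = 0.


Ansatz: y(x) = sum_{n>=0} a_n x^n, so y'(x) = sum_{n>=1} n a_n x^(n-1) and y''(x) = sum_{n>=2} n(n-1) a_n x^(n-2).
Substitute into P(x) y'' + Q(x) y' + R(x) y = 0 with P(x) = 1, Q(x) = -2x, R(x) = -6, and match powers of x.
Initial conditions: a_0 = 3, a_1 = 2.
Setting the coefficient of each power of x to zero and solving order by order (substituting the coefficients already found):
  x^0: 2 a_2 - 6 a_0 = 0  ->  2 a_2 = 6 a_0 = 18  ->  a_2 = 9
  x^1: 6 a_3 - 8 a_1 = 0  ->  6 a_3 = 8 a_1 = 16  ->  a_3 = 8/3
  x^2: 12 a_4 - 10 a_2 = 0  ->  12 a_4 = 10 a_2 = 90  ->  a_4 = 15/2
  x^3: 20 a_5 - 12 a_3 = 0  ->  20 a_5 = 12 a_3 = 32  ->  a_5 = 8/5
Truncated series: y(x) = 3 + 2 x + 9 x^2 + (8/3) x^3 + (15/2) x^4 + (8/5) x^5 + O(x^6).

a_0 = 3; a_1 = 2; a_2 = 9; a_3 = 8/3; a_4 = 15/2; a_5 = 8/5


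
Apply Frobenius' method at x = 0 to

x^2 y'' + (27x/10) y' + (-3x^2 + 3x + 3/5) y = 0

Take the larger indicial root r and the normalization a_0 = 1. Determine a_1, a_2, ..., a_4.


Write in Frobenius form y'' + (p(x)/x) y' + (q(x)/x^2) y = 0:
  p(x) = 27/10,  q(x) = -3x^2 + 3x + 3/5.
Indicial equation: r(r-1) + (27/10) r + (3/5) = 0 -> roots r_1 = -1/2, r_2 = -6/5.
Take r = r_1 = -1/2. Let y(x) = x^r sum_{n>=0} a_n x^n with a_0 = 1.
Substitute y = x^r sum a_n x^n and match x^{r+n}. The recurrence is
  D(n) a_n + 3 a_{n-1} - 3 a_{n-2} = 0,  where D(n) = (r+n)(r+n-1) + (27/10)(r+n) + (3/5).
  a_n = [-3 a_{n-1} + 3 a_{n-2}] / D(n).
Since the indicial polynomial factors as (r - r_1)(r - r_2), D(n) = (r_1 + n - r_1)(r_1 + n - r_2) = n(n + 7/10).
Evaluating step by step (a_0 = 1):
  n = 1: D(1) = 1(1 + 7/10) = 17/10; numerator = -3(1) = -3; a_1 = (-3)/(17/10) = -30/17
  n = 2: D(2) = 2(2 + 7/10) = 27/5; numerator = -3(-30/17) + 3(1) = 141/17; a_2 = (141/17)/(27/5) = 235/153
  n = 3: D(3) = 3(3 + 7/10) = 111/10; numerator = -3(235/153) + 3(-30/17) = -505/51; a_3 = (-505/51)/(111/10) = -5050/5661
  n = 4: D(4) = 4(4 + 7/10) = 94/5; numerator = -3(-5050/5661) + 3(235/153) = 13745/1887; a_4 = (13745/1887)/(94/5) = 68725/177378

r = -1/2; a_0 = 1; a_1 = -30/17; a_2 = 235/153; a_3 = -5050/5661; a_4 = 68725/177378


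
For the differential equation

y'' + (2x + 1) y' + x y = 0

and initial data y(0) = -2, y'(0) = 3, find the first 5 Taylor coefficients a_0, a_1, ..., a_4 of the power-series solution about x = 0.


Ansatz: y(x) = sum_{n>=0} a_n x^n, so y'(x) = sum_{n>=1} n a_n x^(n-1) and y''(x) = sum_{n>=2} n(n-1) a_n x^(n-2).
Substitute into P(x) y'' + Q(x) y' + R(x) y = 0 with P(x) = 1, Q(x) = 2x + 1, R(x) = x, and match powers of x.
Initial conditions: a_0 = -2, a_1 = 3.
Setting the coefficient of each power of x to zero and solving order by order (substituting the coefficients already found):
  x^0: 2 a_2 + a_1 = 0  ->  2 a_2 = -a_1 = -3  ->  a_2 = -3/2
  x^1: 6 a_3 + 2 a_2 + 2 a_1 + a_0 = 0  ->  6 a_3 = -2 a_2 - 2 a_1 - a_0 = -1  ->  a_3 = -1/6
  x^2: 12 a_4 + 3 a_3 + 4 a_2 + a_1 = 0  ->  12 a_4 = -3 a_3 - 4 a_2 - a_1 = 7/2  ->  a_4 = 7/24
Truncated series: y(x) = -2 + 3 x - (3/2) x^2 - (1/6) x^3 + (7/24) x^4 + O(x^5).

a_0 = -2; a_1 = 3; a_2 = -3/2; a_3 = -1/6; a_4 = 7/24


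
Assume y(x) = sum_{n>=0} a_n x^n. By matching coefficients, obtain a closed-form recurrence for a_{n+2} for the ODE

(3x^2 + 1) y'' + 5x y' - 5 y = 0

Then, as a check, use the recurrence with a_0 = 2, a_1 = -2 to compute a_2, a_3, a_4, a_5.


Substitute y = sum_n a_n x^n.
(1 + 3 x^2) y'' contributes (n+2)(n+1) a_{n+2} + 3 n(n-1) a_n at x^n.
5 x y'(x) contributes 5 n a_n at x^n.
-5 y(x) contributes -5 a_n at x^n.
Matching x^n: (n+2)(n+1) a_{n+2} + (3 n(n-1) + 5 n - 5) a_n = 0.
Thus a_{n+2} = (-3 n(n-1) - 5 n + 5) / ((n+1)(n+2)) * a_n.

Check with a_0 = 2, a_1 = -2 (apply the recurrence for n = 0, 1, 2, 3): a_0 = 2, a_1 = -2, a_2 = 5, a_3 = 0, a_4 = -55/12, a_5 = 0.

a_(n+2) = (-3 n(n-1) - 5 n + 5) / ((n+1)(n+2)) * a_n; check: a_0 = 2, a_1 = -2, a_2 = 5, a_3 = 0, a_4 = -55/12, a_5 = 0


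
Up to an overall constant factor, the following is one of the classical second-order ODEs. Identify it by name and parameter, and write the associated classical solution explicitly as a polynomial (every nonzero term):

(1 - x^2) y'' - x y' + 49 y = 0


The equation is already in a standard form:  (1 - x^2) y'' - x y' + 49 y = 0.
This matches the Chebyshev equation (1 - x^2) y'' - x y' + n^2 y = 0 (note the -x y' term, not -2x y') with n^2 = 49, so n = 7; the polynomial solution is T_7(x).
With y = sum_k a_k x^k, matching x^k gives (k+2)(k+1) a_{k+2} = (k^2 - n^2) a_k = (k - 7)(k + 7) a_k. The right side vanishes at k = 7, so the series with the parity of 7 terminates at degree 7.
Standard normalization: leading coefficient of T_n is 2^(n-1), so a_7 = 2^6 = 64. Work downward with a_k = (k+1)(k+2) a_{k+2} / ((k - 7)(k + 7)):
  a_5 = (6)(7)(64) / ((5 - 7)(5 + 7)) = 2688/(-24) = -112
  a_3 = (4)(5)(-112) / ((3 - 7)(3 + 7)) = -2240/(-40) = 56
  a_1 = (2)(3)(56) / ((1 - 7)(1 + 7)) = 336/(-48) = -7
Hence T_7(x) = 64 x^7 - 112 x^5 + 56 x^3 - 7 x.

T_7(x); series = 64 x^7 - 112 x^5 + 56 x^3 - 7 x


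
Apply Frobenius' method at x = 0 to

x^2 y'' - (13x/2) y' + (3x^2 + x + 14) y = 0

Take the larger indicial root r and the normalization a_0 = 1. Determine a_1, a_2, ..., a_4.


Write in Frobenius form y'' + (p(x)/x) y' + (q(x)/x^2) y = 0:
  p(x) = -13/2,  q(x) = 3x^2 + x + 14.
Indicial equation: r(r-1) + (-13/2) r + (14) = 0 -> roots r_1 = 4, r_2 = 7/2.
Take r = r_1 = 4. Let y(x) = x^r sum_{n>=0} a_n x^n with a_0 = 1.
Substitute y = x^r sum a_n x^n and match x^{r+n}. The recurrence is
  D(n) a_n + 1 a_{n-1} + 3 a_{n-2} = 0,  where D(n) = (r+n)(r+n-1) + (-13/2)(r+n) + (14).
  a_n = [-1 a_{n-1} - 3 a_{n-2}] / D(n).
Since the indicial polynomial factors as (r - r_1)(r - r_2), D(n) = (r_1 + n - r_1)(r_1 + n - r_2) = n(n + 1/2).
Evaluating step by step (a_0 = 1):
  n = 1: D(1) = 1(1 + 1/2) = 3/2; numerator = -1(1) = -1; a_1 = (-1)/(3/2) = -2/3
  n = 2: D(2) = 2(2 + 1/2) = 5; numerator = -1(-2/3) - 3(1) = -7/3; a_2 = (-7/3)/(5) = -7/15
  n = 3: D(3) = 3(3 + 1/2) = 21/2; numerator = -1(-7/15) - 3(-2/3) = 37/15; a_3 = (37/15)/(21/2) = 74/315
  n = 4: D(4) = 4(4 + 1/2) = 18; numerator = -1(74/315) - 3(-7/15) = 367/315; a_4 = (367/315)/(18) = 367/5670

r = 4; a_0 = 1; a_1 = -2/3; a_2 = -7/15; a_3 = 74/315; a_4 = 367/5670


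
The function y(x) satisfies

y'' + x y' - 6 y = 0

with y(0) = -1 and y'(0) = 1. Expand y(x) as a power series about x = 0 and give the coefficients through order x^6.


Ansatz: y(x) = sum_{n>=0} a_n x^n, so y'(x) = sum_{n>=1} n a_n x^(n-1) and y''(x) = sum_{n>=2} n(n-1) a_n x^(n-2).
Substitute into P(x) y'' + Q(x) y' + R(x) y = 0 with P(x) = 1, Q(x) = x, R(x) = -6, and match powers of x.
Initial conditions: a_0 = -1, a_1 = 1.
Setting the coefficient of each power of x to zero and solving order by order (substituting the coefficients already found):
  x^0: 2 a_2 - 6 a_0 = 0  ->  2 a_2 = 6 a_0 = -6  ->  a_2 = -3
  x^1: 6 a_3 - 5 a_1 = 0  ->  6 a_3 = 5 a_1 = 5  ->  a_3 = 5/6
  x^2: 12 a_4 - 4 a_2 = 0  ->  12 a_4 = 4 a_2 = -12  ->  a_4 = -1
  x^3: 20 a_5 - 3 a_3 = 0  ->  20 a_5 = 3 a_3 = 5/2  ->  a_5 = 1/8
  x^4: 30 a_6 - 2 a_4 = 0  ->  30 a_6 = 2 a_4 = -2  ->  a_6 = -1/15
Truncated series: y(x) = -1 + x - 3 x^2 + (5/6) x^3 - x^4 + (1/8) x^5 - (1/15) x^6 + O(x^7).

a_0 = -1; a_1 = 1; a_2 = -3; a_3 = 5/6; a_4 = -1; a_5 = 1/8; a_6 = -1/15


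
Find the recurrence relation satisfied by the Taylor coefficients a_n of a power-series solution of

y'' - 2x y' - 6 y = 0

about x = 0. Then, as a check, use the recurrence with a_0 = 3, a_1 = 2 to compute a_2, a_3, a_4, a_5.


Substitute y = sum_n a_n x^n.
y''(x) has coefficient (n+2)(n+1) a_{n+2} at x^n;
-2 x y'(x) has coefficient -2 n a_n at x^n (shift);
-6 y(x) has coefficient -6 a_n at x^n.
Matching x^n: (n+2)(n+1) a_{n+2} + (-2n - 6) a_n = 0.
Thus a_{n+2} = (2n + 6) / ((n+1)(n+2)) * a_n.

Check with a_0 = 3, a_1 = 2 (apply the recurrence for n = 0, 1, 2, 3): a_0 = 3, a_1 = 2, a_2 = 9, a_3 = 8/3, a_4 = 15/2, a_5 = 8/5.

a_(n+2) = (2n + 6) / ((n+1)(n+2)) * a_n; check: a_0 = 3, a_1 = 2, a_2 = 9, a_3 = 8/3, a_4 = 15/2, a_5 = 8/5


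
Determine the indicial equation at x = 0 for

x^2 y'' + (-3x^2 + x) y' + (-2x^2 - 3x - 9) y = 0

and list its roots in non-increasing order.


Divide by x^2 to reach normal form y'' + P_1(x) y' + P_2(x) y = 0 with P_1(x) = -3 + 1/x and P_2(x) = -2 - 3/x - 9/x^2.
x = 0 is a singular point because the y'-coefficient -3 + 1/x has a pole at x = 0 and the y-coefficient -2 - 3/x - 9/x^2 has a pole at x = 0.
It is a regular singular point because x P_1(x) = p(x) = 1 - 3x and x^2 P_2(x) = q(x) = -2x^2 - 3x - 9 are polynomials, hence analytic at x = 0.
p(0) = 1,  q(0) = -9.
Indicial equation: r(r-1) + p(0) r + q(0) = 0, i.e. r^2 + (p(0) - 1) r + q(0) = 0, i.e. r^2 - 9 = 0.
Discriminant: (0)^2 - 4(-9) = 36, so r = (0 ± 6)/2.
Solving: r_1 = 3, r_2 = -3.

indicial: r^2 - 9 = 0; roots r_1 = 3, r_2 = -3


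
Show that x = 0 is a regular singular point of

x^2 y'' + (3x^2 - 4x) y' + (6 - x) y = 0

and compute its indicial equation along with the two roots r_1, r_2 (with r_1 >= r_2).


Divide by x^2 to reach normal form y'' + P_1(x) y' + P_2(x) y = 0 with P_1(x) = 3 - 4/x and P_2(x) = -1/x + 6/x^2.
x = 0 is a singular point because the y'-coefficient 3 - 4/x has a pole at x = 0 and the y-coefficient -1/x + 6/x^2 has a pole at x = 0.
It is a regular singular point because x P_1(x) = p(x) = 3x - 4 and x^2 P_2(x) = q(x) = 6 - x are polynomials, hence analytic at x = 0.
p(0) = -4,  q(0) = 6.
Indicial equation: r(r-1) + p(0) r + q(0) = 0, i.e. r^2 + (p(0) - 1) r + q(0) = 0, i.e. r^2 - 5 r + 6 = 0.
Discriminant: (-5)^2 - 4(6) = 1, so r = (5 ± 1)/2.
Solving: r_1 = 3, r_2 = 2.

indicial: r^2 - 5 r + 6 = 0; roots r_1 = 3, r_2 = 2


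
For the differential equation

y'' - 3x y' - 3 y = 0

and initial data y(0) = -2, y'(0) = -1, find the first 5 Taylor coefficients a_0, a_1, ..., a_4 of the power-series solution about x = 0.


Ansatz: y(x) = sum_{n>=0} a_n x^n, so y'(x) = sum_{n>=1} n a_n x^(n-1) and y''(x) = sum_{n>=2} n(n-1) a_n x^(n-2).
Substitute into P(x) y'' + Q(x) y' + R(x) y = 0 with P(x) = 1, Q(x) = -3x, R(x) = -3, and match powers of x.
Initial conditions: a_0 = -2, a_1 = -1.
Setting the coefficient of each power of x to zero and solving order by order (substituting the coefficients already found):
  x^0: 2 a_2 - 3 a_0 = 0  ->  2 a_2 = 3 a_0 = -6  ->  a_2 = -3
  x^1: 6 a_3 - 6 a_1 = 0  ->  6 a_3 = 6 a_1 = -6  ->  a_3 = -1
  x^2: 12 a_4 - 9 a_2 = 0  ->  12 a_4 = 9 a_2 = -27  ->  a_4 = -9/4
Truncated series: y(x) = -2 - x - 3 x^2 - x^3 - (9/4) x^4 + O(x^5).

a_0 = -2; a_1 = -1; a_2 = -3; a_3 = -1; a_4 = -9/4


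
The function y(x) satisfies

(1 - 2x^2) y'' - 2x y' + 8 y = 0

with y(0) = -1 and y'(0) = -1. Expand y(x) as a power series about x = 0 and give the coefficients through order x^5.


Ansatz: y(x) = sum_{n>=0} a_n x^n, so y'(x) = sum_{n>=1} n a_n x^(n-1) and y''(x) = sum_{n>=2} n(n-1) a_n x^(n-2).
Substitute into P(x) y'' + Q(x) y' + R(x) y = 0 with P(x) = 1 - 2x^2, Q(x) = -2x, R(x) = 8, and match powers of x.
Initial conditions: a_0 = -1, a_1 = -1.
Setting the coefficient of each power of x to zero and solving order by order (substituting the coefficients already found):
  x^0: 2 a_2 + 8 a_0 = 0  ->  2 a_2 = -8 a_0 = 8  ->  a_2 = 4
  x^1: 6 a_3 + 6 a_1 = 0  ->  6 a_3 = -6 a_1 = 6  ->  a_3 = 1
  x^2: 12 a_4 = 0  ->  a_4 = 0
  x^3: 20 a_5 - 10 a_3 = 0  ->  20 a_5 = 10 a_3 = 10  ->  a_5 = 1/2
Truncated series: y(x) = -1 - x + 4 x^2 + x^3 + (1/2) x^5 + O(x^6).

a_0 = -1; a_1 = -1; a_2 = 4; a_3 = 1; a_4 = 0; a_5 = 1/2


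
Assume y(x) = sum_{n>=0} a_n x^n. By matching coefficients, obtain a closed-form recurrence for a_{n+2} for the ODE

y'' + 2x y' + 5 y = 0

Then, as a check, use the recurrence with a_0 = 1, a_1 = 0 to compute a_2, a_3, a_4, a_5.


Substitute y = sum_n a_n x^n.
y''(x) has coefficient (n+2)(n+1) a_{n+2} at x^n;
2 x y'(x) has coefficient 2 n a_n at x^n (shift);
5 y(x) has coefficient 5 a_n at x^n.
Matching x^n: (n+2)(n+1) a_{n+2} + (2n + 5) a_n = 0.
Thus a_{n+2} = (-2n - 5) / ((n+1)(n+2)) * a_n.

Check with a_0 = 1, a_1 = 0 (apply the recurrence for n = 0, 1, 2, 3): a_0 = 1, a_1 = 0, a_2 = -5/2, a_3 = 0, a_4 = 15/8, a_5 = 0.

a_(n+2) = (-2n - 5) / ((n+1)(n+2)) * a_n; check: a_0 = 1, a_1 = 0, a_2 = -5/2, a_3 = 0, a_4 = 15/8, a_5 = 0


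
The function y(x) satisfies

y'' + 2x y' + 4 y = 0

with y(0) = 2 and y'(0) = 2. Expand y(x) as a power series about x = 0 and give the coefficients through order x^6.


Ansatz: y(x) = sum_{n>=0} a_n x^n, so y'(x) = sum_{n>=1} n a_n x^(n-1) and y''(x) = sum_{n>=2} n(n-1) a_n x^(n-2).
Substitute into P(x) y'' + Q(x) y' + R(x) y = 0 with P(x) = 1, Q(x) = 2x, R(x) = 4, and match powers of x.
Initial conditions: a_0 = 2, a_1 = 2.
Setting the coefficient of each power of x to zero and solving order by order (substituting the coefficients already found):
  x^0: 2 a_2 + 4 a_0 = 0  ->  2 a_2 = -4 a_0 = -8  ->  a_2 = -4
  x^1: 6 a_3 + 6 a_1 = 0  ->  6 a_3 = -6 a_1 = -12  ->  a_3 = -2
  x^2: 12 a_4 + 8 a_2 = 0  ->  12 a_4 = -8 a_2 = 32  ->  a_4 = 8/3
  x^3: 20 a_5 + 10 a_3 = 0  ->  20 a_5 = -10 a_3 = 20  ->  a_5 = 1
  x^4: 30 a_6 + 12 a_4 = 0  ->  30 a_6 = -12 a_4 = -32  ->  a_6 = -16/15
Truncated series: y(x) = 2 + 2 x - 4 x^2 - 2 x^3 + (8/3) x^4 + x^5 - (16/15) x^6 + O(x^7).

a_0 = 2; a_1 = 2; a_2 = -4; a_3 = -2; a_4 = 8/3; a_5 = 1; a_6 = -16/15


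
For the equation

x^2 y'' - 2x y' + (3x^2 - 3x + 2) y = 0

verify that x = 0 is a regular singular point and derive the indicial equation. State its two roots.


Divide by x^2 to reach normal form y'' + P_1(x) y' + P_2(x) y = 0 with P_1(x) = -2/x and P_2(x) = 3 - 3/x + 2/x^2.
x = 0 is a singular point because the y'-coefficient -2/x has a pole at x = 0 and the y-coefficient 3 - 3/x + 2/x^2 has a pole at x = 0.
It is a regular singular point because x P_1(x) = p(x) = -2 and x^2 P_2(x) = q(x) = 3x^2 - 3x + 2 are polynomials, hence analytic at x = 0.
p(0) = -2,  q(0) = 2.
Indicial equation: r(r-1) + p(0) r + q(0) = 0, i.e. r^2 + (p(0) - 1) r + q(0) = 0, i.e. r^2 - 3 r + 2 = 0.
Discriminant: (-3)^2 - 4(2) = 1, so r = (3 ± 1)/2.
Solving: r_1 = 2, r_2 = 1.

indicial: r^2 - 3 r + 2 = 0; roots r_1 = 2, r_2 = 1


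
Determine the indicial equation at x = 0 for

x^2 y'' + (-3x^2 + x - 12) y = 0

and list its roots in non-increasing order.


Divide by x^2 to reach normal form y'' + P_1(x) y' + P_2(x) y = 0 with P_1(x) = 0 and P_2(x) = -3 + 1/x - 12/x^2.
x = 0 is a singular point because the y-coefficient -3 + 1/x - 12/x^2 has a pole at x = 0.
It is a regular singular point because x P_1(x) = p(x) = 0 and x^2 P_2(x) = q(x) = -3x^2 + x - 12 are polynomials, hence analytic at x = 0.
p(0) = 0,  q(0) = -12.
Indicial equation: r(r-1) + p(0) r + q(0) = 0, i.e. r^2 + (p(0) - 1) r + q(0) = 0, i.e. r^2 - 1 r - 12 = 0.
Discriminant: (-1)^2 - 4(-12) = 49, so r = (1 ± 7)/2.
Solving: r_1 = 4, r_2 = -3.

indicial: r^2 - 1 r - 12 = 0; roots r_1 = 4, r_2 = -3


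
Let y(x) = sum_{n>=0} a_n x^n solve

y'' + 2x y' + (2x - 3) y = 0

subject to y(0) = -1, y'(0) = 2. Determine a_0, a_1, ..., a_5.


Ansatz: y(x) = sum_{n>=0} a_n x^n, so y'(x) = sum_{n>=1} n a_n x^(n-1) and y''(x) = sum_{n>=2} n(n-1) a_n x^(n-2).
Substitute into P(x) y'' + Q(x) y' + R(x) y = 0 with P(x) = 1, Q(x) = 2x, R(x) = 2x - 3, and match powers of x.
Initial conditions: a_0 = -1, a_1 = 2.
Setting the coefficient of each power of x to zero and solving order by order (substituting the coefficients already found):
  x^0: 2 a_2 - 3 a_0 = 0  ->  2 a_2 = 3 a_0 = -3  ->  a_2 = -3/2
  x^1: 6 a_3 - a_1 + 2 a_0 = 0  ->  6 a_3 = a_1 - 2 a_0 = 4  ->  a_3 = 2/3
  x^2: 12 a_4 + a_2 + 2 a_1 = 0  ->  12 a_4 = -a_2 - 2 a_1 = -5/2  ->  a_4 = -5/24
  x^3: 20 a_5 + 3 a_3 + 2 a_2 = 0  ->  20 a_5 = -3 a_3 - 2 a_2 = 1  ->  a_5 = 1/20
Truncated series: y(x) = -1 + 2 x - (3/2) x^2 + (2/3) x^3 - (5/24) x^4 + (1/20) x^5 + O(x^6).

a_0 = -1; a_1 = 2; a_2 = -3/2; a_3 = 2/3; a_4 = -5/24; a_5 = 1/20


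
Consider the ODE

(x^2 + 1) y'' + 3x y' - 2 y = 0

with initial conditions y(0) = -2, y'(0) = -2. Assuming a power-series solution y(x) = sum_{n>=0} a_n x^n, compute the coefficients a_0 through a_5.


Ansatz: y(x) = sum_{n>=0} a_n x^n, so y'(x) = sum_{n>=1} n a_n x^(n-1) and y''(x) = sum_{n>=2} n(n-1) a_n x^(n-2).
Substitute into P(x) y'' + Q(x) y' + R(x) y = 0 with P(x) = x^2 + 1, Q(x) = 3x, R(x) = -2, and match powers of x.
Initial conditions: a_0 = -2, a_1 = -2.
Setting the coefficient of each power of x to zero and solving order by order (substituting the coefficients already found):
  x^0: 2 a_2 - 2 a_0 = 0  ->  2 a_2 = 2 a_0 = -4  ->  a_2 = -2
  x^1: 6 a_3 + a_1 = 0  ->  6 a_3 = -a_1 = 2  ->  a_3 = 1/3
  x^2: 12 a_4 + 6 a_2 = 0  ->  12 a_4 = -6 a_2 = 12  ->  a_4 = 1
  x^3: 20 a_5 + 13 a_3 = 0  ->  20 a_5 = -13 a_3 = -13/3  ->  a_5 = -13/60
Truncated series: y(x) = -2 - 2 x - 2 x^2 + (1/3) x^3 + x^4 - (13/60) x^5 + O(x^6).

a_0 = -2; a_1 = -2; a_2 = -2; a_3 = 1/3; a_4 = 1; a_5 = -13/60


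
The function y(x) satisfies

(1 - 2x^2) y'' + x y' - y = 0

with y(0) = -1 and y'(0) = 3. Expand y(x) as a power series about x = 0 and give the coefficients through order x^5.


Ansatz: y(x) = sum_{n>=0} a_n x^n, so y'(x) = sum_{n>=1} n a_n x^(n-1) and y''(x) = sum_{n>=2} n(n-1) a_n x^(n-2).
Substitute into P(x) y'' + Q(x) y' + R(x) y = 0 with P(x) = 1 - 2x^2, Q(x) = x, R(x) = -1, and match powers of x.
Initial conditions: a_0 = -1, a_1 = 3.
Setting the coefficient of each power of x to zero and solving order by order (substituting the coefficients already found):
  x^0: 2 a_2 - a_0 = 0  ->  2 a_2 = a_0 = -1  ->  a_2 = -1/2
  x^1: 6 a_3 = 0  ->  a_3 = 0
  x^2: 12 a_4 - 3 a_2 = 0  ->  12 a_4 = 3 a_2 = -3/2  ->  a_4 = -1/8
  x^3: 20 a_5 - 10 a_3 = 0  ->  20 a_5 = 10 a_3 = 0  ->  a_5 = 0
Truncated series: y(x) = -1 + 3 x - (1/2) x^2 - (1/8) x^4 + O(x^6).

a_0 = -1; a_1 = 3; a_2 = -1/2; a_3 = 0; a_4 = -1/8; a_5 = 0


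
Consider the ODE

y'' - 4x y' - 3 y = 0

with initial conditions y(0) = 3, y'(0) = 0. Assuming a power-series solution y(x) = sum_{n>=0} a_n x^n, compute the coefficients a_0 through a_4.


Ansatz: y(x) = sum_{n>=0} a_n x^n, so y'(x) = sum_{n>=1} n a_n x^(n-1) and y''(x) = sum_{n>=2} n(n-1) a_n x^(n-2).
Substitute into P(x) y'' + Q(x) y' + R(x) y = 0 with P(x) = 1, Q(x) = -4x, R(x) = -3, and match powers of x.
Initial conditions: a_0 = 3, a_1 = 0.
Setting the coefficient of each power of x to zero and solving order by order (substituting the coefficients already found):
  x^0: 2 a_2 - 3 a_0 = 0  ->  2 a_2 = 3 a_0 = 9  ->  a_2 = 9/2
  x^1: 6 a_3 - 7 a_1 = 0  ->  6 a_3 = 7 a_1 = 0  ->  a_3 = 0
  x^2: 12 a_4 - 11 a_2 = 0  ->  12 a_4 = 11 a_2 = 99/2  ->  a_4 = 33/8
Truncated series: y(x) = 3 + (9/2) x^2 + (33/8) x^4 + O(x^5).

a_0 = 3; a_1 = 0; a_2 = 9/2; a_3 = 0; a_4 = 33/8


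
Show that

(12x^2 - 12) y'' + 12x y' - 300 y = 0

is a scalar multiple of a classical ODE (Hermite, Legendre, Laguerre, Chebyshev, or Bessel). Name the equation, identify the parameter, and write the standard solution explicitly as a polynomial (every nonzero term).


All three coefficients share the factor -12; dividing through by -12 gives  (1 - x^2) y'' - x y' + 25 y = 0.
This matches the Chebyshev equation (1 - x^2) y'' - x y' + n^2 y = 0 (note the -x y' term, not -2x y') with n^2 = 25, so n = 5; the polynomial solution is T_5(x).
With y = sum_k a_k x^k, matching x^k gives (k+2)(k+1) a_{k+2} = (k^2 - n^2) a_k = (k - 5)(k + 5) a_k. The right side vanishes at k = 5, so the series with the parity of 5 terminates at degree 5.
Standard normalization: leading coefficient of T_n is 2^(n-1), so a_5 = 2^4 = 16. Work downward with a_k = (k+1)(k+2) a_{k+2} / ((k - 5)(k + 5)):
  a_3 = (4)(5)(16) / ((3 - 5)(3 + 5)) = 320/(-16) = -20
  a_1 = (2)(3)(-20) / ((1 - 5)(1 + 5)) = -120/(-24) = 5
Hence T_5(x) = 16 x^5 - 20 x^3 + 5 x.

T_5(x); series = 16 x^5 - 20 x^3 + 5 x


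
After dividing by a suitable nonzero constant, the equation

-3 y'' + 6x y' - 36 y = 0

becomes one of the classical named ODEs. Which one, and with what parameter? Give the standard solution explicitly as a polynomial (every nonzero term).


All three coefficients share the factor -3; dividing through by -3 gives  y'' - 2x y' + 12 y = 0.
This matches the Hermite equation y'' - 2x y' + 2n y = 0 with 2n = 12, so n = 6; the polynomial solution is H_6(x).
With y = sum_k a_k x^k, matching x^k gives (k+2)(k+1) a_{k+2} = 2(k - n) a_k = 2(k - 6) a_k. The right side vanishes at k = 6, so the series with the parity of 6 terminates at degree 6.
Standard normalization: leading coefficient of H_n is 2^n, so a_6 = 2^6 = 64. Work downward with a_k = (k+1)(k+2) a_{k+2} / (2(k - n)):
  a_4 = (5)(6)(64) / (2(4 - 6)) = 1920/(-4) = -480
  a_2 = (3)(4)(-480) / (2(2 - 6)) = -5760/(-8) = 720
  a_0 = (1)(2)(720) / (2(0 - 6)) = 1440/(-12) = -120
Hence H_6(x) = 64 x^6 - 480 x^4 + 720 x^2 - 120.

H_6(x); series = 64 x^6 - 480 x^4 + 720 x^2 - 120


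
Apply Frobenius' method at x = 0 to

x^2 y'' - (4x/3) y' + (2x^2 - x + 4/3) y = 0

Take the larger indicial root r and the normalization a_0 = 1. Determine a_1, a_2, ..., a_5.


Write in Frobenius form y'' + (p(x)/x) y' + (q(x)/x^2) y = 0:
  p(x) = -4/3,  q(x) = 2x^2 - x + 4/3.
Indicial equation: r(r-1) + (-4/3) r + (4/3) = 0 -> roots r_1 = 4/3, r_2 = 1.
Take r = r_1 = 4/3. Let y(x) = x^r sum_{n>=0} a_n x^n with a_0 = 1.
Substitute y = x^r sum a_n x^n and match x^{r+n}. The recurrence is
  D(n) a_n - 1 a_{n-1} + 2 a_{n-2} = 0,  where D(n) = (r+n)(r+n-1) + (-4/3)(r+n) + (4/3).
  a_n = [1 a_{n-1} - 2 a_{n-2}] / D(n).
Since the indicial polynomial factors as (r - r_1)(r - r_2), D(n) = (r_1 + n - r_1)(r_1 + n - r_2) = n(n + 1/3).
Evaluating step by step (a_0 = 1):
  n = 1: D(1) = 1(1 + 1/3) = 4/3; numerator = 1(1) = 1; a_1 = (1)/(4/3) = 3/4
  n = 2: D(2) = 2(2 + 1/3) = 14/3; numerator = 1(3/4) - 2(1) = -5/4; a_2 = (-5/4)/(14/3) = -15/56
  n = 3: D(3) = 3(3 + 1/3) = 10; numerator = 1(-15/56) - 2(3/4) = -99/56; a_3 = (-99/56)/(10) = -99/560
  n = 4: D(4) = 4(4 + 1/3) = 52/3; numerator = 1(-99/560) - 2(-15/56) = 201/560; a_4 = (201/560)/(52/3) = 603/29120
  n = 5: D(5) = 5(5 + 1/3) = 80/3; numerator = 1(603/29120) - 2(-99/560) = 1557/4160; a_5 = (1557/4160)/(80/3) = 4671/332800

r = 4/3; a_0 = 1; a_1 = 3/4; a_2 = -15/56; a_3 = -99/560; a_4 = 603/29120; a_5 = 4671/332800


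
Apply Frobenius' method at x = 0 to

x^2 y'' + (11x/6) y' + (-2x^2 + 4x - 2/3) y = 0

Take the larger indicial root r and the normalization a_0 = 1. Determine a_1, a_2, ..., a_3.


Write in Frobenius form y'' + (p(x)/x) y' + (q(x)/x^2) y = 0:
  p(x) = 11/6,  q(x) = -2x^2 + 4x - 2/3.
Indicial equation: r(r-1) + (11/6) r + (-2/3) = 0 -> roots r_1 = 1/2, r_2 = -4/3.
Take r = r_1 = 1/2. Let y(x) = x^r sum_{n>=0} a_n x^n with a_0 = 1.
Substitute y = x^r sum a_n x^n and match x^{r+n}. The recurrence is
  D(n) a_n + 4 a_{n-1} - 2 a_{n-2} = 0,  where D(n) = (r+n)(r+n-1) + (11/6)(r+n) + (-2/3).
  a_n = [-4 a_{n-1} + 2 a_{n-2}] / D(n).
Since the indicial polynomial factors as (r - r_1)(r - r_2), D(n) = (r_1 + n - r_1)(r_1 + n - r_2) = n(n + 11/6).
Evaluating step by step (a_0 = 1):
  n = 1: D(1) = 1(1 + 11/6) = 17/6; numerator = -4(1) = -4; a_1 = (-4)/(17/6) = -24/17
  n = 2: D(2) = 2(2 + 11/6) = 23/3; numerator = -4(-24/17) + 2(1) = 130/17; a_2 = (130/17)/(23/3) = 390/391
  n = 3: D(3) = 3(3 + 11/6) = 29/2; numerator = -4(390/391) + 2(-24/17) = -2664/391; a_3 = (-2664/391)/(29/2) = -5328/11339

r = 1/2; a_0 = 1; a_1 = -24/17; a_2 = 390/391; a_3 = -5328/11339


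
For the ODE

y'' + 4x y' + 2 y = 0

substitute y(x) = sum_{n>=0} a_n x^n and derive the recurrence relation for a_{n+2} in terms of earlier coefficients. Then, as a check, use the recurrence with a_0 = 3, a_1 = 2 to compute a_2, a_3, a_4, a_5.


Substitute y = sum_n a_n x^n.
y''(x) has coefficient (n+2)(n+1) a_{n+2} at x^n;
4 x y'(x) has coefficient 4 n a_n at x^n (shift);
2 y(x) has coefficient 2 a_n at x^n.
Matching x^n: (n+2)(n+1) a_{n+2} + (4n + 2) a_n = 0.
Thus a_{n+2} = (-4n - 2) / ((n+1)(n+2)) * a_n.

Check with a_0 = 3, a_1 = 2 (apply the recurrence for n = 0, 1, 2, 3): a_0 = 3, a_1 = 2, a_2 = -3, a_3 = -2, a_4 = 5/2, a_5 = 7/5.

a_(n+2) = (-4n - 2) / ((n+1)(n+2)) * a_n; check: a_0 = 3, a_1 = 2, a_2 = -3, a_3 = -2, a_4 = 5/2, a_5 = 7/5


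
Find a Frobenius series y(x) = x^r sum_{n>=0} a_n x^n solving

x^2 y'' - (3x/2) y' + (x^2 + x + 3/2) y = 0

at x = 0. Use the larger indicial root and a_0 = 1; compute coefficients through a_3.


Write in Frobenius form y'' + (p(x)/x) y' + (q(x)/x^2) y = 0:
  p(x) = -3/2,  q(x) = x^2 + x + 3/2.
Indicial equation: r(r-1) + (-3/2) r + (3/2) = 0 -> roots r_1 = 3/2, r_2 = 1.
Take r = r_1 = 3/2. Let y(x) = x^r sum_{n>=0} a_n x^n with a_0 = 1.
Substitute y = x^r sum a_n x^n and match x^{r+n}. The recurrence is
  D(n) a_n + 1 a_{n-1} + 1 a_{n-2} = 0,  where D(n) = (r+n)(r+n-1) + (-3/2)(r+n) + (3/2).
  a_n = [-1 a_{n-1} - 1 a_{n-2}] / D(n).
Since the indicial polynomial factors as (r - r_1)(r - r_2), D(n) = (r_1 + n - r_1)(r_1 + n - r_2) = n(n + 1/2).
Evaluating step by step (a_0 = 1):
  n = 1: D(1) = 1(1 + 1/2) = 3/2; numerator = -1(1) = -1; a_1 = (-1)/(3/2) = -2/3
  n = 2: D(2) = 2(2 + 1/2) = 5; numerator = -1(-2/3) - 1(1) = -1/3; a_2 = (-1/3)/(5) = -1/15
  n = 3: D(3) = 3(3 + 1/2) = 21/2; numerator = -1(-1/15) - 1(-2/3) = 11/15; a_3 = (11/15)/(21/2) = 22/315

r = 3/2; a_0 = 1; a_1 = -2/3; a_2 = -1/15; a_3 = 22/315


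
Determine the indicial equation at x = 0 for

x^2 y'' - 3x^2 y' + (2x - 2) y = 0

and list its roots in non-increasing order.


Divide by x^2 to reach normal form y'' + P_1(x) y' + P_2(x) y = 0 with P_1(x) = -3 and P_2(x) = 2/x - 2/x^2.
x = 0 is a singular point because the y-coefficient 2/x - 2/x^2 has a pole at x = 0.
It is a regular singular point because x P_1(x) = p(x) = -3x and x^2 P_2(x) = q(x) = 2x - 2 are polynomials, hence analytic at x = 0.
p(0) = 0,  q(0) = -2.
Indicial equation: r(r-1) + p(0) r + q(0) = 0, i.e. r^2 + (p(0) - 1) r + q(0) = 0, i.e. r^2 - 1 r - 2 = 0.
Discriminant: (-1)^2 - 4(-2) = 9, so r = (1 ± 3)/2.
Solving: r_1 = 2, r_2 = -1.

indicial: r^2 - 1 r - 2 = 0; roots r_1 = 2, r_2 = -1


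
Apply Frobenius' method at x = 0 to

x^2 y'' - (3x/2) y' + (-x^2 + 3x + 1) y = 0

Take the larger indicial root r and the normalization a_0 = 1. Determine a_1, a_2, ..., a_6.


Write in Frobenius form y'' + (p(x)/x) y' + (q(x)/x^2) y = 0:
  p(x) = -3/2,  q(x) = -x^2 + 3x + 1.
Indicial equation: r(r-1) + (-3/2) r + (1) = 0 -> roots r_1 = 2, r_2 = 1/2.
Take r = r_1 = 2. Let y(x) = x^r sum_{n>=0} a_n x^n with a_0 = 1.
Substitute y = x^r sum a_n x^n and match x^{r+n}. The recurrence is
  D(n) a_n + 3 a_{n-1} - 1 a_{n-2} = 0,  where D(n) = (r+n)(r+n-1) + (-3/2)(r+n) + (1).
  a_n = [-3 a_{n-1} + 1 a_{n-2}] / D(n).
Since the indicial polynomial factors as (r - r_1)(r - r_2), D(n) = (r_1 + n - r_1)(r_1 + n - r_2) = n(n + 3/2).
Evaluating step by step (a_0 = 1):
  n = 1: D(1) = 1(1 + 3/2) = 5/2; numerator = -3(1) = -3; a_1 = (-3)/(5/2) = -6/5
  n = 2: D(2) = 2(2 + 3/2) = 7; numerator = -3(-6/5) + 1(1) = 23/5; a_2 = (23/5)/(7) = 23/35
  n = 3: D(3) = 3(3 + 3/2) = 27/2; numerator = -3(23/35) + 1(-6/5) = -111/35; a_3 = (-111/35)/(27/2) = -74/315
  n = 4: D(4) = 4(4 + 3/2) = 22; numerator = -3(-74/315) + 1(23/35) = 143/105; a_4 = (143/105)/(22) = 13/210
  n = 5: D(5) = 5(5 + 3/2) = 65/2; numerator = -3(13/210) + 1(-74/315) = -53/126; a_5 = (-53/126)/(65/2) = -53/4095
  n = 6: D(6) = 6(6 + 3/2) = 45; numerator = -3(-53/4095) + 1(13/210) = 55/546; a_6 = (55/546)/(45) = 11/4914

r = 2; a_0 = 1; a_1 = -6/5; a_2 = 23/35; a_3 = -74/315; a_4 = 13/210; a_5 = -53/4095; a_6 = 11/4914


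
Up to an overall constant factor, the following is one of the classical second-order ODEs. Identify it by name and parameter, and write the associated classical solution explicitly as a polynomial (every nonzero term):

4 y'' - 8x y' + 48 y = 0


All three coefficients share the factor 4; dividing through by 4 gives  y'' - 2x y' + 12 y = 0.
This matches the Hermite equation y'' - 2x y' + 2n y = 0 with 2n = 12, so n = 6; the polynomial solution is H_6(x).
With y = sum_k a_k x^k, matching x^k gives (k+2)(k+1) a_{k+2} = 2(k - n) a_k = 2(k - 6) a_k. The right side vanishes at k = 6, so the series with the parity of 6 terminates at degree 6.
Standard normalization: leading coefficient of H_n is 2^n, so a_6 = 2^6 = 64. Work downward with a_k = (k+1)(k+2) a_{k+2} / (2(k - n)):
  a_4 = (5)(6)(64) / (2(4 - 6)) = 1920/(-4) = -480
  a_2 = (3)(4)(-480) / (2(2 - 6)) = -5760/(-8) = 720
  a_0 = (1)(2)(720) / (2(0 - 6)) = 1440/(-12) = -120
Hence H_6(x) = 64 x^6 - 480 x^4 + 720 x^2 - 120.

H_6(x); series = 64 x^6 - 480 x^4 + 720 x^2 - 120
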